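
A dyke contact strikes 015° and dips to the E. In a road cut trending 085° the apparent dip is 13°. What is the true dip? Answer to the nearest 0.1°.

β = acute angle between strike 015° and section 085° = 70°.
tan δ = tan α / sin β = tan 13° / sin 70° = 0.2309 / 0.9397 = 0.2457
δ = arctan(0.2457) = 13.80°

13.8°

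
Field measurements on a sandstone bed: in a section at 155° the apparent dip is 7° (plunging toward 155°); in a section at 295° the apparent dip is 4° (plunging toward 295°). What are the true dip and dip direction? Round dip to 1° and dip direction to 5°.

true dip 16°, dip direction 220°

Each apparent-dip line lies in the plane. As unit vectors (x east, y north, z up), v₁ plunges 7°→155° and v₂ plunges 4°→295°.
Cross product v₁ × v₂ gives the pole to the plane: n ∝ (-0.114, -0.139, 0.636).
tan δ = √(n_x²+n_y²)/n_z = 0.180/0.636, so δ = 15.8°.
The horizontal component of n points toward azimuth atan2(n_x, n_y) = 219°, the dip direction.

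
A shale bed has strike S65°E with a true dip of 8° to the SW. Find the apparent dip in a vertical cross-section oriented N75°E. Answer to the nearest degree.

5°

The section lies 40° from the strike.
tan(apparent dip) = tan 8° · sin 40° = 0.0903
apparent dip = arctan 0.0903 = 5.16°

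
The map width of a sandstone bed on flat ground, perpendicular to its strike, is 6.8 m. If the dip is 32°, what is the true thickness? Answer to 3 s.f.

True thickness t = w · sin(dip) = 6.8 × sin 32°
t = 6.8 × 0.5299 = 3.603 m

3.60 m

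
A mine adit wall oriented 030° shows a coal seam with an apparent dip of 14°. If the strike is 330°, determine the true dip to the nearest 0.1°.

16.1°

β = acute angle between strike 330° and section 030° = 60°.
tan δ = tan α / sin β = tan 14° / sin 60° = 0.2493 / 0.8660 = 0.2879
true dip = arctan 0.2879 = 16.06°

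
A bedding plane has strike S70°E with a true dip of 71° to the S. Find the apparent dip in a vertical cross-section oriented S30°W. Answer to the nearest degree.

71°

Angle between strike (S70°E) and section (S30°W): β = 80°.
tan(apparent dip) = tan 71° · sin 80° = 2.8601
α = arctan(2.8601) = 70.73°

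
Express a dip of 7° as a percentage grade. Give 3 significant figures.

12.3%

grade % = 100 × tan 7° = 100 × 0.1228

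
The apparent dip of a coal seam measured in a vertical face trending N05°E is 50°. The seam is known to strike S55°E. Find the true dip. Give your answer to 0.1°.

The section is 60° from the strike.
tan(true dip) = tan 50° / sin 60° = 1.3761
δ = arctan(1.3761) = 53.99°

54.0°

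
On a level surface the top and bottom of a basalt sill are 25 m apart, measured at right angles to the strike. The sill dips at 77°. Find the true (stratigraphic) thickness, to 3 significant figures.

24.4 m

True thickness t = w · sin(dip) = 25 × sin 77°
t = 25 × 0.9744 = 24.359 m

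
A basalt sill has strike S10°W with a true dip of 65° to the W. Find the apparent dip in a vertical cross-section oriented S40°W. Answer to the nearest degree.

47°

Angle between strike (S10°W) and section (S40°W): β = 30°.
tan α = tan 65° × sin 30° = 2.1445 × 0.5000 = 1.0723
α = arctan(1.0723) = 47.00°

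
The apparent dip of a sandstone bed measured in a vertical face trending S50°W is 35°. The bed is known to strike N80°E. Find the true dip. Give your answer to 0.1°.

The section is 30° from the strike.
tan(true dip) = tan 35° / sin 30° = 1.4004
true dip = arctan 1.4004 = 54.47°

54.5°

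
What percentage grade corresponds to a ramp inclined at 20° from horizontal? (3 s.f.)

36.4%

grade % = 100 × tan 20° = 100 × 0.3640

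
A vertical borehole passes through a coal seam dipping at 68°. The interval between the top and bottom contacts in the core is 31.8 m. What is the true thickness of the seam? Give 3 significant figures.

True thickness t = h · cos(dip) = 31.8 × cos 68°
t = 31.8 × 0.3746 = 11.912 m

11.9 m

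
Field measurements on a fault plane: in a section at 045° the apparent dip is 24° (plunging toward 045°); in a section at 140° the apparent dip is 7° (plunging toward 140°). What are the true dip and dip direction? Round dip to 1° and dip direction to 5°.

The two traces are lines in the plane: v₁ = (sin 45°·cos 24°, cos 45°·cos 24°, −sin 24°), v₂ = (sin 140°·cos 7°, cos 140°·cos 7°, −sin 7°).
The plane normal is n = v₁ × v₂ ∝ (0.388, 0.181, 0.903).
tan δ = √(n_x²+n_y²)/n_z = 0.428/0.903, so δ = 25.4°.
Dip direction = azimuth of (n_x, n_y) = atan2(0.388, 0.181) = 65°.

true dip 25°, dip direction 065°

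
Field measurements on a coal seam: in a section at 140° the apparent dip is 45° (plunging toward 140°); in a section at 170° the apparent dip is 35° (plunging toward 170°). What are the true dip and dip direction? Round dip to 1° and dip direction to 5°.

true dip 46°, dip direction 120°

Represent each trace as a vector plunging at its apparent dip toward its trend (east-north-up frame): v₁ = (0.455, -0.542, -0.707), v₂ = (0.142, -0.807, -0.574).
The plane normal is n = v₁ × v₂ ∝ (0.260, -0.160, 0.290).
tan δ = √(n_x²+n_y²)/n_z = 0.305/0.290, so δ = 46.5°.
The horizontal component of n points toward azimuth atan2(n_x, n_y) = 122°, the dip direction.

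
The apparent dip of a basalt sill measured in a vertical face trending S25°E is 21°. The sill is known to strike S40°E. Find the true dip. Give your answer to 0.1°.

56.0°

The section is 15° from the strike.
tan(true dip) = tan 21° / sin 15° = 1.4831
true dip = arctan 1.4831 = 56.01°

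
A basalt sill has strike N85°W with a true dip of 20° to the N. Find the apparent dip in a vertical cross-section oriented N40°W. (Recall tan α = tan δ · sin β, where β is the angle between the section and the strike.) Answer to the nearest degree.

14°

The strike is N85°W and the section trends N40°W; the acute angle between them is β = 45°.
tan α = tan 20° × sin 45° = 0.3640 × 0.7071 = 0.2574
apparent dip = arctan 0.2574 = 14.43°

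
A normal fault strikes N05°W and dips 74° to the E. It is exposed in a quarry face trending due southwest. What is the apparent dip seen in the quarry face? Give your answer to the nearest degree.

69°

The strike is N05°W and the section trends due southwest; the acute angle between them is β = 50°.
tan α = tan 74° × sin 50° = 3.4874 × 0.7660 = 2.6715
α = arctan(2.6715) = 69.48°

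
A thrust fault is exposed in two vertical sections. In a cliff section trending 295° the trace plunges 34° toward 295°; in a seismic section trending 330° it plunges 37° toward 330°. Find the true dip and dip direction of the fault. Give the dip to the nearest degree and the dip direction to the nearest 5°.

true dip 37°, dip direction 320°

Each apparent-dip line lies in the plane. As unit vectors (x east, y north, z up), v₁ plunges 34°→295° and v₂ plunges 37°→330°.
Cross product v₁ × v₂ gives the pole to the plane: n ∝ (-0.176, 0.229, 0.380).
Dip δ = arctan(|n_h|/n_z) = arctan(0.289/0.380) = 37.2°.
Dip direction = atan2(-0.176, 0.229) = 322° (azimuth of n's horizontal projection).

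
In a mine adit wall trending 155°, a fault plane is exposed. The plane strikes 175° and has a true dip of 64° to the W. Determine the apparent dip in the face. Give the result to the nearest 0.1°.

35.0°

The section lies 20° from the strike.
tan(apparent dip) = tan 64° · sin 20° = 0.7012
α = arctan(0.7012) = 35.04°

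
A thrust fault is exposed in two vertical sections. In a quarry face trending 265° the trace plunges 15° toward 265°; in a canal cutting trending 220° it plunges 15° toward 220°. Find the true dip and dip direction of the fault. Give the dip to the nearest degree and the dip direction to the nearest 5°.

Each apparent-dip line lies in the plane. As unit vectors (x east, y north, z up), v₁ plunges 15°→265° and v₂ plunges 15°→220°.
The plane normal is n = v₁ × v₂ ∝ (-0.170, -0.088, 0.660).
True dip = arccos(n_z / |n|) = arccos(0.9604) = 16.2°.
The horizontal component of n points toward azimuth atan2(n_x, n_y) = 242°, the dip direction.

true dip 16°, dip direction 240°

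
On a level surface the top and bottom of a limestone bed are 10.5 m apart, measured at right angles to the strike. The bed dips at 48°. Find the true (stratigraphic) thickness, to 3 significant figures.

True thickness t = w · sin(dip) = 10.5 × sin 48°
t = 10.5 × 0.7431 = 7.803 m

7.80 m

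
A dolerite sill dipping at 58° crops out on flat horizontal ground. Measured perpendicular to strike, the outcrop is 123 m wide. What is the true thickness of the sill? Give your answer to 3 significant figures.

104 m

True thickness t = w · sin(dip) = 123 × sin 58°
t = 123 × 0.8480 = 104.310 m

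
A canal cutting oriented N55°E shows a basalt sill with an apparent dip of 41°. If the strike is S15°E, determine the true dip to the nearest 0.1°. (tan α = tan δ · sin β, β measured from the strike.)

The section is 70° from the strike.
tan δ = tan α / sin β = tan 41° / sin 70° = 0.8693 / 0.9397 = 0.9251
δ = arctan(0.9251) = 42.77°

42.8°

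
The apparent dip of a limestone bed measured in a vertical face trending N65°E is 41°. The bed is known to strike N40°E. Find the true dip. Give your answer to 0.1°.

64.1°

β = acute angle between strike N40°E and section N65°E = 25°.
tan(true dip) = tan 41° / sin 25° = 2.0569
δ = arctan(2.0569) = 64.07°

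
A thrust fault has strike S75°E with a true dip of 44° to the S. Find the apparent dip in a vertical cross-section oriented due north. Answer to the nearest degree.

43°

Angle between strike (S75°E) and section (due north): β = 75°.
tan α = tan 44° × sin 75° = 0.9657 × 0.9659 = 0.9328
α = arctan(0.9328) = 43.01°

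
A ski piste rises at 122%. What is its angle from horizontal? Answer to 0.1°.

50.7°

tan θ = 122/100 = 1.2200
θ = arctan(1.2200) = 50.66°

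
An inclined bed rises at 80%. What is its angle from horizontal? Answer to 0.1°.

tan θ = 80/100 = 0.8000
θ = arctan(0.8000) = 38.66°

38.7°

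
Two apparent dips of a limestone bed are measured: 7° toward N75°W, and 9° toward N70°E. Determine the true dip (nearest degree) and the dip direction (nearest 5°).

true dip 25°, dip direction 000°

The two traces are lines in the plane: v₁ = (sin 285°·cos 7°, cos 285°·cos 7°, −sin 7°), v₂ = (sin 70°·cos 9°, cos 70°·cos 9°, −sin 9°).
Cross product v₁ × v₂ gives the pole to the plane: n ∝ (-0.001, 0.263, 0.562).
True dip = arccos(n_z / |n|) = arccos(0.9058) = 25.1°.
Dip direction = atan2(-0.001, 0.263) = 360° (azimuth of n's horizontal projection).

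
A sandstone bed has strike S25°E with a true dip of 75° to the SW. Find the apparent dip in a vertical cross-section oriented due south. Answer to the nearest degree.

The section lies 25° from the strike.
tan α = tan 75° × sin 25° = 3.7321 × 0.4226 = 1.5772
apparent dip = arctan 1.5772 = 57.62°

58°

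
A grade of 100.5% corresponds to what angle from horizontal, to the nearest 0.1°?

tan θ = 100.5/100 = 1.0050
θ = arctan(1.0050) = 45.14°

45.1°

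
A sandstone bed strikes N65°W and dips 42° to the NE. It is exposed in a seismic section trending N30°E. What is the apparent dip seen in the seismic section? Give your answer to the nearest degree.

Angle between strike (N65°W) and section (N30°E): β = 85°.
tan(apparent dip) = tan 42° · sin 85° = 0.8970
α = arctan(0.8970) = 41.89°

42°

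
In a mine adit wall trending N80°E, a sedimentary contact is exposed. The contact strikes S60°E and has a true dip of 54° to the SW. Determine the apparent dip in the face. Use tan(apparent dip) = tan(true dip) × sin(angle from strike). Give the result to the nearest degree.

41°

The strike is S60°E and the section trends N80°E; the acute angle between them is β = 40°.
tan α = tan 54° × sin 40° = 1.3764 × 0.6428 = 0.8847
α = arctan(0.8847) = 41.50°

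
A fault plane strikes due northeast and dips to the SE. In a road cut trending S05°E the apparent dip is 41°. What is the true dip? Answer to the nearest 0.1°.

β = acute angle between strike due northeast and section S05°E = 50°.
tan δ = tan α / sin β = tan 41° / sin 50° = 0.8693 / 0.7660 = 1.1348
δ = arctan(1.1348) = 48.61°

48.6°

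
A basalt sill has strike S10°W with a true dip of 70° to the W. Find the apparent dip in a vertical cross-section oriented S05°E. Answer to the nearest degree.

The section lies 15° from the strike.
tan(apparent dip) = tan 70° · sin 15° = 0.7111
apparent dip = arctan 0.7111 = 35.42°

35°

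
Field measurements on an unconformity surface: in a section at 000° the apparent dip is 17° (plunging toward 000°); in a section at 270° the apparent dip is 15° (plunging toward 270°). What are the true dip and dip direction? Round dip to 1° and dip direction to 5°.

Each apparent-dip line lies in the plane. As unit vectors (x east, y north, z up), v₁ plunges 17°→000° and v₂ plunges 15°→270°.
The plane normal is n = v₁ × v₂ ∝ (-0.248, 0.282, 0.924).
tan δ = √(n_x²+n_y²)/n_z = 0.376/0.924, so δ = 22.1°.
Dip direction = atan2(-0.248, 0.282) = 319° (azimuth of n's horizontal projection).

true dip 22°, dip direction 320°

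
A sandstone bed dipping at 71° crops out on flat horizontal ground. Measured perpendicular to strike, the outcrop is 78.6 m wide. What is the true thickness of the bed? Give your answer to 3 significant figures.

74.3 m

True thickness t = w · sin(dip) = 78.6 × sin 71°
t = 78.6 × 0.9455 = 74.318 m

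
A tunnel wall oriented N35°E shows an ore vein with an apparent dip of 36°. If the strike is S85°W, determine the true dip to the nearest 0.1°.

43.5°

β = acute angle between strike S85°W and section N35°E = 50°.
tan δ = tan α / sin β = tan 36° / sin 50° = 0.7265 / 0.7660 = 0.9484
δ = arctan(0.9484) = 43.48°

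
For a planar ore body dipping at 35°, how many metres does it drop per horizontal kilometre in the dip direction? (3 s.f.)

700 m

drop per km = 1000 × tan 35° = 1000 × 0.7002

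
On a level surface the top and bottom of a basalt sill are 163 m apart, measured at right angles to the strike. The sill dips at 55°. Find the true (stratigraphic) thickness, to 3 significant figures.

True thickness t = w · sin(dip) = 163 × sin 55°
t = 163 × 0.8192 = 133.522 m

134 m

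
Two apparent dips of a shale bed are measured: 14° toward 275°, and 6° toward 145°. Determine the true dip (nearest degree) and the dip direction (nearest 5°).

The two traces are lines in the plane: v₁ = (sin 275°·cos 14°, cos 275°·cos 14°, −sin 14°), v₂ = (sin 145°·cos 6°, cos 145°·cos 6°, −sin 6°).
Cross product v₁ × v₂ gives the pole to the plane: n ∝ (-0.206, -0.239, 0.739).
True dip = arccos(n_z / |n|) = arccos(0.9197) = 23.1°.
Dip direction = azimuth of (n_x, n_y) = atan2(-0.206, -0.239) = 221°.

true dip 23°, dip direction 220°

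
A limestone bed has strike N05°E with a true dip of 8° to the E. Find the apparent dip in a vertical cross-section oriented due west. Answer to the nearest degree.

8°

The section lies 85° from the strike.
tan(apparent dip) = tan 8° · sin 85° = 0.1400
apparent dip = arctan 0.1400 = 7.97°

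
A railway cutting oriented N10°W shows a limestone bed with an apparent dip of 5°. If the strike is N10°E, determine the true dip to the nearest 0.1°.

14.3°

β = acute angle between strike N10°E and section N10°W = 20°.
tan δ = tan α / sin β = tan 5° / sin 20° = 0.0875 / 0.3420 = 0.2558
δ = arctan(0.2558) = 14.35°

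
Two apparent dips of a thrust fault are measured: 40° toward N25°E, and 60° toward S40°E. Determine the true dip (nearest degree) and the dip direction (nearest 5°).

true dip 68°, dip direction 095°

Represent each trace as a vector plunging at its apparent dip toward its trend (east-north-up frame): v₁ = (0.324, 0.694, -0.643), v₂ = (0.321, -0.383, -0.866).
The plane normal is n = v₁ × v₂ ∝ (0.847, -0.074, 0.347).
True dip = arccos(n_z / |n|) = arccos(0.3778) = 67.8°.
The horizontal component of n points toward azimuth atan2(n_x, n_y) = 95°, the dip direction.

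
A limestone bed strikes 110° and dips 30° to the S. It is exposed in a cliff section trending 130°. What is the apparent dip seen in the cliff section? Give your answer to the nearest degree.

11°

The section lies 20° from the strike.
tan α = tan 30° × sin 20° = 0.5774 × 0.3420 = 0.1975
α = arctan(0.1975) = 11.17°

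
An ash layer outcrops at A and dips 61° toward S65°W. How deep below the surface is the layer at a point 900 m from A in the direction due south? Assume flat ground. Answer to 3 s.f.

The hole lies 65° from the dip direction, so the down-dip offset is 900 × cos 65° = 380.36 m.
Depth = down-dip offset × tan(dip) = 380.36 × tan 61° = 380.36 × 1.8040
Depth = 686.18 m

686 m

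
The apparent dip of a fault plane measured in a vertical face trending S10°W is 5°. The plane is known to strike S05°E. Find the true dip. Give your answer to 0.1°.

18.7°

β = acute angle between strike S05°E and section S10°W = 15°.
tan δ = tan α / sin β = tan 5° / sin 15° = 0.0875 / 0.2588 = 0.3380
δ = arctan(0.3380) = 18.68°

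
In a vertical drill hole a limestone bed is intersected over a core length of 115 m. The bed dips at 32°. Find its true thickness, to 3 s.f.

True thickness t = h · cos(dip) = 115 × cos 32°
t = 115 × 0.8480 = 97.526 m

97.5 m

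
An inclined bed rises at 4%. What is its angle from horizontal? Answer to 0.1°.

tan θ = 4/100 = 0.0400
θ = arctan(0.0400) = 2.29°

2.3°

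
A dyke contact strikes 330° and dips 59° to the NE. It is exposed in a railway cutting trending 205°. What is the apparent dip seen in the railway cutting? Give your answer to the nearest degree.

Angle between strike (330°) and section (205°): β = 55°.
tan α = tan 59° × sin 55° = 1.6643 × 0.8192 = 1.3633
α = arctan(1.3633) = 53.74°

54°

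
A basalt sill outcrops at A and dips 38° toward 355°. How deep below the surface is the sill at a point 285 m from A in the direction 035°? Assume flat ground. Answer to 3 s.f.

The hole lies 40° from the dip direction, so the down-dip offset is 285 × cos 40° = 218.32 m.
Depth = down-dip offset × tan(dip) = 218.32 × tan 38° = 218.32 × 0.7813
Depth = 170.57 m

171 m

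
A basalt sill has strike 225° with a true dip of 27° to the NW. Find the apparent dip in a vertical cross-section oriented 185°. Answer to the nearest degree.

18°

The strike is 225° and the section trends 185°; the acute angle between them is β = 40°.
tan(apparent dip) = tan 27° · sin 40° = 0.3275
α = arctan(0.3275) = 18.13°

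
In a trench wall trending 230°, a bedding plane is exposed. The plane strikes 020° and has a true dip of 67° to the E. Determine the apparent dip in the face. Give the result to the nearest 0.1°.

49.7°

The section lies 30° from the strike.
tan(apparent dip) = tan 67° · sin 30° = 1.1779
α = arctan(1.1779) = 49.67°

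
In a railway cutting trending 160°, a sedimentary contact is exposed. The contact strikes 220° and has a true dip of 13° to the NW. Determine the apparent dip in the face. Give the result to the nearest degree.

11°

The section lies 60° from the strike.
tan(apparent dip) = tan 13° · sin 60° = 0.1999
α = arctan(0.1999) = 11.31°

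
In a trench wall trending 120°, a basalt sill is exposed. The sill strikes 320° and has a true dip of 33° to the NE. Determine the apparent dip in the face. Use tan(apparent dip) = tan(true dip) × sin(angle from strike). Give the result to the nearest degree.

The strike is 320° and the section trends 120°; the acute angle between them is β = 20°.
tan α = tan 33° × sin 20° = 0.6494 × 0.3420 = 0.2221
α = arctan(0.2221) = 12.52°

13°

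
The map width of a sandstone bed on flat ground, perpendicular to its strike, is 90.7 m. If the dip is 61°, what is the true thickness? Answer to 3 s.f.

79.3 m

True thickness t = w · sin(dip) = 90.7 × sin 61°
t = 90.7 × 0.8746 = 79.328 m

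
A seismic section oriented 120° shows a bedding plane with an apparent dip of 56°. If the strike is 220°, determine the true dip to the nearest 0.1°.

56.4°

The section is 80° from the strike.
tan δ = tan α / sin β = tan 56° / sin 80° = 1.4826 / 0.9848 = 1.5054
true dip = arctan 1.5054 = 56.41°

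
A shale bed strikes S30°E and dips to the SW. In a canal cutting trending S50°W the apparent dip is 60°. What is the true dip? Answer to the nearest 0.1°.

β = acute angle between strike S30°E and section S50°W = 80°.
tan(true dip) = tan 60° / sin 80° = 1.7588
true dip = arctan 1.7588 = 60.38°

60.4°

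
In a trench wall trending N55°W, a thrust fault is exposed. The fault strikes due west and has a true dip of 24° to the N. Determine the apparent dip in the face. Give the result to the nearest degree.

14°

Angle between strike (due west) and section (N55°W): β = 35°.
tan α = tan 24° × sin 35° = 0.4452 × 0.5736 = 0.2554
α = arctan(0.2554) = 14.33°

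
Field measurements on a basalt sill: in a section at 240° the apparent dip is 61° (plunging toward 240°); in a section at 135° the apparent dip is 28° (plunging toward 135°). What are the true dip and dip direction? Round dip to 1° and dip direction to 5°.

true dip 64°, dip direction 210°

Represent each trace as a vector plunging at its apparent dip toward its trend (east-north-up frame): v₁ = (-0.420, -0.242, -0.875), v₂ = (0.624, -0.624, -0.469).
Cross product v₁ × v₂ gives the pole to the plane: n ∝ (-0.432, -0.743, 0.413).
True dip = arccos(n_z / |n|) = arccos(0.4334) = 64.3°.
Dip direction = atan2(-0.432, -0.743) = 210° (azimuth of n's horizontal projection).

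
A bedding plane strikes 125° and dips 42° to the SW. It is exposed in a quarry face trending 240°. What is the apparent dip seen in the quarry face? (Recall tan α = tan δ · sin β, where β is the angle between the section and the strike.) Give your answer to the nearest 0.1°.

39.2°

Angle between strike (125°) and section (240°): β = 65°.
tan α = tan 42° × sin 65° = 0.9004 × 0.9063 = 0.8160
apparent dip = arctan 0.8160 = 39.22°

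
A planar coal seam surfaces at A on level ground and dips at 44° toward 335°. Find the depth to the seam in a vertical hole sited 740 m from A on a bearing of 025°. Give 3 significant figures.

The hole lies 50° from the dip direction, so the down-dip offset is 740 × cos 50° = 475.66 m.
Depth = down-dip offset × tan(dip) = 475.66 × tan 44° = 475.66 × 0.9657
Depth = 459.34 m

459 m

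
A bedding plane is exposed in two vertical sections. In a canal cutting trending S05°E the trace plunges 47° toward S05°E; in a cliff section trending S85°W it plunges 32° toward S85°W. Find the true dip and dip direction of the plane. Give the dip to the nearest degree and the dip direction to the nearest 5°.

Each apparent-dip line lies in the plane. As unit vectors (x east, y north, z up), v₁ plunges 47°→S05°E and v₂ plunges 32°→S85°W.
n = v₁ × v₂ = (-0.306, -0.649, 0.578) (taken with n_z > 0).
True dip = arccos(n_z / |n|) = arccos(0.6274) = 51.1°.
Dip direction = atan2(-0.306, -0.649) = 205° (azimuth of n's horizontal projection).

true dip 51°, dip direction 205°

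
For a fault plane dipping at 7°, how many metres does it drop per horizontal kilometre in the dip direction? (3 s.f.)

123 m

drop per km = 1000 × tan 7° = 1000 × 0.1228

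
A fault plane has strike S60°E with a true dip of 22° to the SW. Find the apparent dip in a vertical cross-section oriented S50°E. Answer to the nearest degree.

The section lies 10° from the strike.
tan α = tan 22° × sin 10° = 0.4040 × 0.1736 = 0.0702
apparent dip = arctan 0.0702 = 4.01°

4°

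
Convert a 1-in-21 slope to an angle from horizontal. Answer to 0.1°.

2.7°

tan θ = 1/21 = 0.0476
θ = arctan(0.0476) = 2.73°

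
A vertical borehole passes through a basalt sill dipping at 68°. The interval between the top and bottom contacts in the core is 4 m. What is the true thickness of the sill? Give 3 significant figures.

True thickness t = h · cos(dip) = 4 × cos 68°
t = 4 × 0.3746 = 1.498 m

1.50 m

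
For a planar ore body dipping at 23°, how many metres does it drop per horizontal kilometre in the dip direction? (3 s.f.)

drop per km = 1000 × tan 23° = 1000 × 0.4245

424 m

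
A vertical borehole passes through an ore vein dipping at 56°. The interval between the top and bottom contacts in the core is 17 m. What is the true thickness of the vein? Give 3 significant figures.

9.51 m

True thickness t = h · cos(dip) = 17 × cos 56°
t = 17 × 0.5592 = 9.506 m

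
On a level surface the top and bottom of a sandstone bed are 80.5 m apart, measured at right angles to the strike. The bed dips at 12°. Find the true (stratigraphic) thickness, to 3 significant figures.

True thickness t = w · sin(dip) = 80.5 × sin 12°
t = 80.5 × 0.2079 = 16.737 m

16.7 m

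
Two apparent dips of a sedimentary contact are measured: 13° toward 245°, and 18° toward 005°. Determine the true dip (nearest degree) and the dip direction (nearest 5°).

true dip 29°, dip direction 310°

Represent each trace as a vector plunging at its apparent dip toward its trend (east-north-up frame): v₁ = (-0.883, -0.412, -0.225), v₂ = (0.083, 0.947, -0.309).
Cross product v₁ × v₂ gives the pole to the plane: n ∝ (-0.340, 0.292, 0.803).
tan δ = √(n_x²+n_y²)/n_z = 0.448/0.803, so δ = 29.2°.
The horizontal component of n points toward azimuth atan2(n_x, n_y) = 311°, the dip direction.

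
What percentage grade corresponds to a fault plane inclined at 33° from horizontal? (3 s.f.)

grade % = 100 × tan 33° = 100 × 0.6494

64.9%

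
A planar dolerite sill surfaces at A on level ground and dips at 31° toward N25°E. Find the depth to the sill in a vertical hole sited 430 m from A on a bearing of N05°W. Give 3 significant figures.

The hole lies 30° from the dip direction, so the down-dip offset is 430 × cos 30° = 372.39 m.
Depth = down-dip offset × tan(dip) = 372.39 × tan 31° = 372.39 × 0.6009
Depth = 223.76 m

224 m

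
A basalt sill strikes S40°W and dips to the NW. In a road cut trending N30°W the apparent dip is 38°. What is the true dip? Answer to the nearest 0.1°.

The section is 70° from the strike.
tan δ = tan α / sin β = tan 38° / sin 70° = 0.7813 / 0.9397 = 0.8314
δ = arctan(0.8314) = 39.74°

39.7°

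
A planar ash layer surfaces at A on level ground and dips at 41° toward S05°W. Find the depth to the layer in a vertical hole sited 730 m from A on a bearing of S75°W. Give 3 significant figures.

The hole lies 70° from the dip direction, so the down-dip offset is 730 × cos 70° = 249.67 m.
Depth = down-dip offset × tan(dip) = 249.67 × tan 41° = 249.67 × 0.8693
Depth = 217.04 m

217 m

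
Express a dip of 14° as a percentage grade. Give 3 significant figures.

grade % = 100 × tan 14° = 100 × 0.2493

24.9%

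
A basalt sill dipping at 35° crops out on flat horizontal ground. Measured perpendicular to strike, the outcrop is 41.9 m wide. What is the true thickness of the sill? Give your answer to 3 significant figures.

24.0 m

True thickness t = w · sin(dip) = 41.9 × sin 35°
t = 41.9 × 0.5736 = 24.033 m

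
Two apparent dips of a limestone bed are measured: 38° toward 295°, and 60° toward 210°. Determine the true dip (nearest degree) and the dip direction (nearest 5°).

Each apparent-dip line lies in the plane. As unit vectors (x east, y north, z up), v₁ plunges 38°→295° and v₂ plunges 60°→210°.
The plane normal is n = v₁ × v₂ ∝ (-0.555, -0.465, 0.393).
Dip δ = arctan(|n_h|/n_z) = arctan(0.724/0.393) = 61.5°.
The horizontal component of n points toward azimuth atan2(n_x, n_y) = 230°, the dip direction.

true dip 62°, dip direction 230°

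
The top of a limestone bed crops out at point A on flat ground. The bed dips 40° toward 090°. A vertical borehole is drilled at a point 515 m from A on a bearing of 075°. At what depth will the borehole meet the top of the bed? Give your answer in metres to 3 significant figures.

The hole lies 15° from the dip direction, so the down-dip offset is 515 × cos 15° = 497.45 m.
Depth = down-dip offset × tan(dip) = 497.45 × tan 40° = 497.45 × 0.8391
Depth = 417.41 m

417 m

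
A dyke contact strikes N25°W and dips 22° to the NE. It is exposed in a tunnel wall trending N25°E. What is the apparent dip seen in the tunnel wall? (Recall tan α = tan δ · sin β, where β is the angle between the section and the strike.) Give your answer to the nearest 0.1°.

The strike is N25°W and the section trends N25°E; the acute angle between them is β = 50°.
tan(apparent dip) = tan 22° · sin 50° = 0.3095
apparent dip = arctan 0.3095 = 17.20°

17.2°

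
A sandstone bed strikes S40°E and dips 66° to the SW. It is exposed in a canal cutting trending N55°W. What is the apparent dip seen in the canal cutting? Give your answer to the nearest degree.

The section lies 15° from the strike.
tan α = tan 66° × sin 15° = 2.2460 × 0.2588 = 0.5813
α = arctan(0.5813) = 30.17°

30°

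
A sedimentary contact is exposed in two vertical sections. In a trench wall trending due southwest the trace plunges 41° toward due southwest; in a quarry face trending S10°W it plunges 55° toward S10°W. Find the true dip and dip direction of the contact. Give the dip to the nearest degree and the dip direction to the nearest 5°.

true dip 57°, dip direction 170°

Represent each trace as a vector plunging at its apparent dip toward its trend (east-north-up frame): v₁ = (-0.534, -0.534, -0.656), v₂ = (-0.100, -0.565, -0.819).
n = v₁ × v₂ = (0.067, -0.372, 0.248) (taken with n_z > 0).
tan δ = √(n_x²+n_y²)/n_z = 0.378/0.248, so δ = 56.7°.
Dip direction = atan2(0.067, -0.372) = 170° (azimuth of n's horizontal projection).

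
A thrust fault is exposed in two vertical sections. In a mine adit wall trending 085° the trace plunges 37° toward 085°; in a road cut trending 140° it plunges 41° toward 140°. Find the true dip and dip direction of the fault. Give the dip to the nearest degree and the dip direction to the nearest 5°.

true dip 43°, dip direction 120°

Represent each trace as a vector plunging at its apparent dip toward its trend (east-north-up frame): v₁ = (0.796, 0.070, -0.602), v₂ = (0.485, -0.578, -0.656).
The plane normal is n = v₁ × v₂ ∝ (0.394, -0.230, 0.494).
Dip δ = arctan(|n_h|/n_z) = arctan(0.456/0.494) = 42.7°.
Dip direction = atan2(0.394, -0.230) = 120° (azimuth of n's horizontal projection).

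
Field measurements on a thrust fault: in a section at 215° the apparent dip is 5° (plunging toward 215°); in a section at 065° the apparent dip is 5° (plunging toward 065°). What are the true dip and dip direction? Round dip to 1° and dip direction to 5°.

Represent each trace as a vector plunging at its apparent dip toward its trend (east-north-up frame): v₁ = (-0.571, -0.816, -0.087), v₂ = (0.903, 0.421, -0.087).
The plane normal is n = v₁ × v₂ ∝ (0.108, -0.128, 0.496).
tan δ = √(n_x²+n_y²)/n_z = 0.168/0.496, so δ = 18.7°.
The horizontal component of n points toward azimuth atan2(n_x, n_y) = 140°, the dip direction.

true dip 19°, dip direction 140°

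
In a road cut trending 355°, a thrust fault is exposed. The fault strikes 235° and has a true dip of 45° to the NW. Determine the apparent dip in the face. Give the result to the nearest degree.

41°

The section lies 60° from the strike.
tan(apparent dip) = tan 45° · sin 60° = 0.8660
α = arctan(0.8660) = 40.89°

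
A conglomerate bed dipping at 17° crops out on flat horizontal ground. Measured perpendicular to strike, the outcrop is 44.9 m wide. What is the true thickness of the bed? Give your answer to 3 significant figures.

13.1 m

True thickness t = w · sin(dip) = 44.9 × sin 17°
t = 44.9 × 0.2924 = 13.127 m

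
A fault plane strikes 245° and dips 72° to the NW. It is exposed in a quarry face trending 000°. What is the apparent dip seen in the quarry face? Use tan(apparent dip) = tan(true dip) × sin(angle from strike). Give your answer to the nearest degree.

70°

The strike is 245° and the section trends 000°; the acute angle between them is β = 65°.
tan(apparent dip) = tan 72° · sin 65° = 2.7893
apparent dip = arctan 2.7893 = 70.28°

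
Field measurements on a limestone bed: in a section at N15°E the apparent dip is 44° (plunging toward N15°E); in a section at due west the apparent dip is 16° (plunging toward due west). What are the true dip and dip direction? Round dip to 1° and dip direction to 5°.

true dip 48°, dip direction 345°

Represent each trace as a vector plunging at its apparent dip toward its trend (east-north-up frame): v₁ = (0.186, 0.695, -0.695), v₂ = (-0.961, -0.000, -0.276).
Cross product v₁ × v₂ gives the pole to the plane: n ∝ (-0.192, 0.719, 0.668).
tan δ = √(n_x²+n_y²)/n_z = 0.744/0.668, so δ = 48.1°.
Dip direction = atan2(-0.192, 0.719) = 345° (azimuth of n's horizontal projection).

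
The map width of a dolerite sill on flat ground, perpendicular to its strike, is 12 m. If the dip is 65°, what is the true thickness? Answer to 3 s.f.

True thickness t = w · sin(dip) = 12 × sin 65°
t = 12 × 0.9063 = 10.876 m

10.9 m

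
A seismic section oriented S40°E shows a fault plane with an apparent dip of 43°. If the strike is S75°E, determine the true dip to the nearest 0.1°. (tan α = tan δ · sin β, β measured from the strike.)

58.4°

β = acute angle between strike S75°E and section S40°E = 35°.
tan(true dip) = tan 43° / sin 35° = 1.6258
δ = arctan(1.6258) = 58.40°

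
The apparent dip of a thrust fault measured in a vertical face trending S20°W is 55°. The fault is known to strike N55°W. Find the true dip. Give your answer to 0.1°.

55.9°

β = acute angle between strike N55°W and section S20°W = 75°.
tan(true dip) = tan 55° / sin 75° = 1.4785
δ = arctan(1.4785) = 55.93°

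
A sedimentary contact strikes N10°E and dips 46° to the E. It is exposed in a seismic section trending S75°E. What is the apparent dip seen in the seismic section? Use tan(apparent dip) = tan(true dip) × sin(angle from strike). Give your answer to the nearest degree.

The strike is N10°E and the section trends S75°E; the acute angle between them is β = 85°.
tan α = tan 46° × sin 85° = 1.0355 × 0.9962 = 1.0316
α = arctan(1.0316) = 45.89°

46°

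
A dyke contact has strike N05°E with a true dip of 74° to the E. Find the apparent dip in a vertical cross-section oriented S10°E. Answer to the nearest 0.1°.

42.1°

The strike is N05°E and the section trends S10°E; the acute angle between them is β = 15°.
tan(apparent dip) = tan 74° · sin 15° = 0.9026
α = arctan(0.9026) = 42.07°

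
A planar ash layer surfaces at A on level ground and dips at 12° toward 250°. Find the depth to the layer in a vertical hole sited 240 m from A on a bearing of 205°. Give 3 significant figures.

36.1 m

The hole lies 45° from the dip direction, so the down-dip offset is 240 × cos 45° = 169.71 m.
Depth = down-dip offset × tan(dip) = 169.71 × tan 12° = 169.71 × 0.2126
Depth = 36.07 m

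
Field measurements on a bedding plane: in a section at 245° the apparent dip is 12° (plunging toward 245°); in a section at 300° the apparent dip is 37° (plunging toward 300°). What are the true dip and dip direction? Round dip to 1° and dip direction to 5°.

Each apparent-dip line lies in the plane. As unit vectors (x east, y north, z up), v₁ plunges 12°→245° and v₂ plunges 37°→300°.
n = v₁ × v₂ = (-0.332, 0.390, 0.640) (taken with n_z > 0).
Dip δ = arctan(|n_h|/n_z) = arctan(0.512/0.640) = 38.7°.
Dip direction = azimuth of (n_x, n_y) = atan2(-0.332, 0.390) = 320°.

true dip 39°, dip direction 320°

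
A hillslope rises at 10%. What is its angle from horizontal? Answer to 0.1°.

5.7°

tan θ = 10/100 = 0.1000
θ = arctan(0.1000) = 5.71°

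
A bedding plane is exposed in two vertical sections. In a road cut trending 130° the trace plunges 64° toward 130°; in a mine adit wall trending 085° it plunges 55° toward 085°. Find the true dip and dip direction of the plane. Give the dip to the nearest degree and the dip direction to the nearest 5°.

The two traces are lines in the plane: v₁ = (sin 130°·cos 64°, cos 130°·cos 64°, −sin 64°), v₂ = (sin 85°·cos 55°, cos 85°·cos 55°, −sin 55°).
Cross product v₁ × v₂ gives the pole to the plane: n ∝ (0.276, -0.238, 0.178).
True dip = arccos(n_z / |n|) = arccos(0.4383) = 64.0°.
The horizontal component of n points toward azimuth atan2(n_x, n_y) = 131°, the dip direction.

true dip 64°, dip direction 130°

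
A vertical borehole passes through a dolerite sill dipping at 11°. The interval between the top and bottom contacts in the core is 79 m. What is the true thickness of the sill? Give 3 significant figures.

77.5 m

True thickness t = h · cos(dip) = 79 × cos 11°
t = 79 × 0.9816 = 77.549 m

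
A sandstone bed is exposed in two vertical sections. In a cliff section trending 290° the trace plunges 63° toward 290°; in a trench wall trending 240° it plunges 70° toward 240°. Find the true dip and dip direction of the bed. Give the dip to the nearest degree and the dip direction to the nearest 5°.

Represent each trace as a vector plunging at its apparent dip toward its trend (east-north-up frame): v₁ = (-0.427, 0.155, -0.891), v₂ = (-0.296, -0.171, -0.940).
The plane normal is n = v₁ × v₂ ∝ (-0.298, -0.137, 0.119).
Dip δ = arctan(|n_h|/n_z) = arctan(0.328/0.119) = 70.1°.
Dip direction = azimuth of (n_x, n_y) = atan2(-0.298, -0.137) = 245°.

true dip 70°, dip direction 245°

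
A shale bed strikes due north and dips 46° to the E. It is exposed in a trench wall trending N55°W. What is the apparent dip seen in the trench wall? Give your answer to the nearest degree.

40°

Angle between strike (due north) and section (N55°W): β = 55°.
tan α = tan 46° × sin 55° = 1.0355 × 0.8192 = 0.8483
apparent dip = arctan 0.8483 = 40.31°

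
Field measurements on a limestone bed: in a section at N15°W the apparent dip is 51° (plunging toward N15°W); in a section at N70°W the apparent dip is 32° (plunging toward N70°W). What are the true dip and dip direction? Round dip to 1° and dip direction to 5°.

Represent each trace as a vector plunging at its apparent dip toward its trend (east-north-up frame): v₁ = (-0.163, 0.608, -0.777), v₂ = (-0.797, 0.290, -0.530).
The plane normal is n = v₁ × v₂ ∝ (-0.097, 0.533, 0.437).
True dip = arccos(n_z / |n|) = arccos(0.6280) = 51.1°.
Dip direction = azimuth of (n_x, n_y) = atan2(-0.097, 0.533) = 350°.

true dip 51°, dip direction 350°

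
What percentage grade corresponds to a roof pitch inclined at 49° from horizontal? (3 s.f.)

115%

grade % = 100 × tan 49° = 100 × 1.1504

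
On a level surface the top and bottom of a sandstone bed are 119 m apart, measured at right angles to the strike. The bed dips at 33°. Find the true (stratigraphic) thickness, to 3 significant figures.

64.8 m

True thickness t = w · sin(dip) = 119 × sin 33°
t = 119 × 0.5446 = 64.812 m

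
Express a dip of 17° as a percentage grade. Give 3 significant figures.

30.6%

grade % = 100 × tan 17° = 100 × 0.3057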